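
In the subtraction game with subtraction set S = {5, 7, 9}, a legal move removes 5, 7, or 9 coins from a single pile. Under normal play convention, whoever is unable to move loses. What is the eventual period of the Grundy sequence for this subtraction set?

G(0) = 0
G(1) = mex{} = 0
G(2) = mex{} = 0
G(3) = mex{} = 0
G(4) = mex{} = 0
G(5) = mex{0} = 1
G(6) = mex{0} = 1
G(7) = mex{0,0} = 1
G(8) = mex{0,0} = 1
G(9) = mex{0,0,0} = 1
G(10) = mex{1,0,0} = 2
G(11) = mex{1,0,0} = 2
G(12) = mex{1,1,0} = 2
G(13) = mex{1,1,0} = 2
G(14) = mex{1,1,1} = 0
G(15) = mex{2,1,1} = 0
G(16) = mex{2,1,1} = 0
G(17) = mex{2,2,1} = 0
G(18) = mex{2,2,1} = 0
G(19) = mex{0,2,2} = 1
G(20) = mex{0,2,2} = 1
G(21) = mex{0,0,2} = 1
G(22) = mex{0,0,2} = 1
G(23) = mex{0,0,0} = 1
G(24) = mex{1,0,0} = 2
G(25) = mex{1,0,0} = 2
G(26) = mex{1,1,0} = 2
G(27) = mex{1,1,0} = 2
G(28) = mex{1,1,1} = 0
G(29) = mex{2,1,1} = 0
G(n+14) = G(n) holds for n = 0,…,8 (a full window of length max(S) = 9), so the sequence is purely periodic with period 14.

14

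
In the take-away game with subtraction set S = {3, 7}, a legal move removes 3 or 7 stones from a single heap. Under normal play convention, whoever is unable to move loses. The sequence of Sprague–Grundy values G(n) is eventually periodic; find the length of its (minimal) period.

G(0) = 0
G(1) = mex{} = 0
G(2) = mex{} = 0
G(3) = mex{0} = 1
G(4) = mex{0} = 1
G(5) = mex{0} = 1
G(6) = mex{1} = 0
G(7) = mex{1,0} = 2
G(8) = mex{1,0} = 2
G(9) = mex{0,0} = 1
G(10) = mex{2,1} = 0
G(11) = mex{2,1} = 0
G(12) = mex{1,1} = 0
G(13) = mex{0,0} = 1
G(14) = mex{0,2} = 1
G(15) = mex{0,2} = 1
G(16) = mex{1,1} = 0
G(17) = mex{1,0} = 2
G(18) = mex{1,0} = 2
G(19) = mex{0,0} = 1
G(20) = mex{2,1} = 0
G(21) = mex{2,1} = 0
G(n+10) = G(n) holds for n = 0,…,6 (a full window of length max(S) = 7), so the sequence is purely periodic with period 10.

10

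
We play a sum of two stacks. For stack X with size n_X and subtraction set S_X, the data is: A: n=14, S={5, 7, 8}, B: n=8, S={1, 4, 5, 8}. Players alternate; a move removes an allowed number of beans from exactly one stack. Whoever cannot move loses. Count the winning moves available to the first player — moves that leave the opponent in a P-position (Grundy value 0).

Stack A, S = {5, 7, 8}:
n :  0  1  2  3  4  5  6  7  8  9 10 11 12 13 14
G :  0  0  0  0  0  1  1  1  1  1  2  2  2  0  0
G_A(14) = 0.
Stack B, S = {1, 4, 5, 8}:
G(0) = 0
G(1) = mex{0} = 1
G(2) = mex{1} = 0
G(3) = mex{0} = 1
G(4) = mex{1,0} = 2
G(5) = mex{2,1,0} = 3
G(6) = mex{3,0,1} = 2
G(7) = mex{2,1,0} = 3
G(8) = mex{3,2,1,0} = 4
G_B(8) = 4.
Combined Grundy value = 0 ⊕ 4 = 4.
A winning move leaves total XOR = 0, i.e. changes one component's Grundy value g to g ⊕ X where X is the current total.
Stack A: need g' = 0⊕4 = 4. Options: 14−5→G=1, 14−7→G=1, 14−8→G=1. Hits: 0.
Stack B: need g' = 4⊕4 = 0. Options: 8−1→G=3, 8−4→G=2, 8−5→G=1, 8−8→G=0. Hits: 1.

1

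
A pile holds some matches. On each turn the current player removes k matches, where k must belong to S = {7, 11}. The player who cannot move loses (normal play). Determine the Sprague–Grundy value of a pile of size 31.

1

n :  0  1  2  3  4  5  6  7  8  9 10 11 12 13 14 15 16 17 18 19 20 21 22 23 24 25 26 27 28 29 30 31
G :  0  0  0  0  0  0  0  1  1  1  1  1  1  1  2  2  2  2  0  0  0  0  0  0  0  1  1  1  1  1  1  1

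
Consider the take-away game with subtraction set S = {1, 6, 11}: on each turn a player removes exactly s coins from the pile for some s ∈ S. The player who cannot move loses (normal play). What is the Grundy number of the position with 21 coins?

G(0) = 0
G(1) = mex{0} = 1
G(2) = mex{1} = 0
G(3) = mex{0} = 1
G(4) = mex{1} = 0
G(5) = mex{0} = 1
G(6) = mex{1,0} = 2
G(7) = mex{2,1} = 0
G(8) = mex{0,0} = 1
G(9) = mex{1,1} = 0
G(10) = mex{0,0} = 1
G(11) = mex{1,1,0} = 2
G(12) = mex{2,2,1} = 0
G(13) = mex{0,0,0} = 1
G(14) = mex{1,1,1} = 0
G(15) = mex{0,0,0} = 1
G(16) = mex{1,1,1} = 0
G(17) = mex{0,2,2} = 1
G(18) = mex{1,0,0} = 2
G(19) = mex{2,1,1} = 0
G(20) = mex{0,0,0} = 1
G(21) = mex{1,1,1} = 0

0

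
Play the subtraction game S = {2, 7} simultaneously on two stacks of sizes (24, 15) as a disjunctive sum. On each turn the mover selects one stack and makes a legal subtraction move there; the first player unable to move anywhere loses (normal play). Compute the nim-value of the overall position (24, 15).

0

All stacks use S = {2, 7}:
n :  0  1  2  3  4  5  6  7  8  9 10 11 12 13 14 15 16 17 18 19 20 21 22 23 24
G :  0  0  1  1  0  0  1  1  2  0  0  1  1  0  0  1  1  2  0  0  1  1  0  0  1
Stack A: G(24) = 1.
Stack B: G(15) = 1.
Combined Grundy value = 1 ⊕ 1 = 0.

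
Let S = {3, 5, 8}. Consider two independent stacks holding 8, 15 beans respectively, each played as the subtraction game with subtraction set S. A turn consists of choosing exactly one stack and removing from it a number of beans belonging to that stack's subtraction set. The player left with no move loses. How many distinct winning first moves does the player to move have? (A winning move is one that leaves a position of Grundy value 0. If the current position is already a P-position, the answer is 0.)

3

All stacks use S = {3, 5, 8}:
n :  0  1  2  3  4  5  6  7  8  9 10 11 12 13 14 15
G :  0  0  0  1  1  1  2  2  2  3  3  0  0  0  1  1
Stack A: G(8) = 2.
Stack B: G(15) = 1.
Combined Grundy value = 2 ⊕ 1 = 3.
A winning move leaves total XOR = 0, i.e. changes one component's Grundy value g to g ⊕ X where X is the current total.
Stack A: need g' = 2⊕3 = 1. Options: 8−3→G=1, 8−5→G=1, 8−8→G=0. Hits: 2.
Stack B: need g' = 1⊕3 = 2. Options: 15−3→G=0, 15−5→G=3, 15−8→G=2. Hits: 1.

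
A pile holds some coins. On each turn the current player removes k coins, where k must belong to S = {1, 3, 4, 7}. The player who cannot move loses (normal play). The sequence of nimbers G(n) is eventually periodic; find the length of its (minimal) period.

8

G(0) = 0
G(1) = mex{0} = 1
G(2) = mex{1} = 0
G(3) = mex{0,0} = 1
G(4) = mex{1,1,0} = 2
G(5) = mex{2,0,1} = 3
G(6) = mex{3,1,0} = 2
G(7) = mex{2,2,1,0} = 3
G(8) = mex{3,3,2,1} = 0
G(9) = mex{0,2,3,0} = 1
G(10) = mex{1,3,2,1} = 0
G(11) = mex{0,0,3,2} = 1
G(12) = mex{1,1,0,3} = 2
G(13) = mex{2,0,1,2} = 3
G(14) = mex{3,1,0,3} = 2
G(15) = mex{2,2,1,0} = 3
G(16) = mex{3,3,2,1} = 0
G(17) = mex{0,2,3,0} = 1
G(n+8) = G(n) holds for n = 0,…,6 (a full window of length max(S) = 7), so the sequence is purely periodic with period 8.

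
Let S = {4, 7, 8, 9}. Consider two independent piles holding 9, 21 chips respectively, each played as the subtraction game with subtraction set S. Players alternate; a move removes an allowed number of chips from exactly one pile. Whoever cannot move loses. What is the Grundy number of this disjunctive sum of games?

All piles use S = {4, 7, 8, 9}:
n :  0  1  2  3  4  5  6  7  8  9 10 11 12 13 14 15 16 17 18 19 20 21
G :  0  0  0  0  1  1  1  1  2  2  2  2  3  0  0  0  0  1  1  1  1  2
Pile A: G(9) = 2.
Pile B: G(21) = 2.
Combined Grundy value = 2 ⊕ 2 = 0.

0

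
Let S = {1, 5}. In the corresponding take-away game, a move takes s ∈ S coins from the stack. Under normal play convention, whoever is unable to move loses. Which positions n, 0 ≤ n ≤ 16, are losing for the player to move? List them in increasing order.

n :  0  1  2  3  4  5  6  7  8  9 10 11 12 13 14 15 16
G :  0  1  0  1  0  1  0  1  0  1  0  1  0  1  0  1  0
P-positions are exactly the n with G(n) = 0.

0, 2, 4, 6, 8, 10, 12, 14, 16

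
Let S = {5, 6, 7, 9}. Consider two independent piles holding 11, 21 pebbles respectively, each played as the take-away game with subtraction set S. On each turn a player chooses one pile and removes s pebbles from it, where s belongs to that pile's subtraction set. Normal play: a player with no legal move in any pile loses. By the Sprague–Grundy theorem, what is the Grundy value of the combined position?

All piles use S = {5, 6, 7, 9}:
G(0) = 0
G(1) = mex{} = 0
G(2) = mex{} = 0
G(3) = mex{} = 0
G(4) = mex{} = 0
G(5) = mex{0} = 1
G(6) = mex{0,0} = 1
G(7) = mex{0,0,0} = 1
G(8) = mex{0,0,0} = 1
G(9) = mex{0,0,0,0} = 1
G(10) = mex{1,0,0,0} = 2
G(11) = mex{1,1,0,0} = 2
G(12) = mex{1,1,1,0} = 2
G(13) = mex{1,1,1,0} = 2
G(14) = mex{1,1,1,1} = 0
G(15) = mex{2,1,1,1} = 0
G(16) = mex{2,2,1,1} = 0
G(17) = mex{2,2,2,1} = 0
G(18) = mex{2,2,2,1} = 0
G(19) = mex{0,2,2,2} = 1
G(20) = mex{0,0,2,2} = 1
G(21) = mex{0,0,0,2} = 1
Pile A: G(11) = 2.
Pile B: G(21) = 1.
Combined Grundy value = 2 ⊕ 1 = 3.

3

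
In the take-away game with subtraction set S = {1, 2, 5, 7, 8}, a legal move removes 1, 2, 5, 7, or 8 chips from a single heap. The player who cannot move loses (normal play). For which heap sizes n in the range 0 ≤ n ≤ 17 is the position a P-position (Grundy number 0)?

0, 3, 6, 9, 12, 15

n :  0  1  2  3  4  5  6  7  8  9 10 11 12 13 14 15 16 17
G :  0  1  2  0  1  2  0  1  2  0  1  2  0  1  2  0  1  2
P-positions are exactly the n with G(n) = 0.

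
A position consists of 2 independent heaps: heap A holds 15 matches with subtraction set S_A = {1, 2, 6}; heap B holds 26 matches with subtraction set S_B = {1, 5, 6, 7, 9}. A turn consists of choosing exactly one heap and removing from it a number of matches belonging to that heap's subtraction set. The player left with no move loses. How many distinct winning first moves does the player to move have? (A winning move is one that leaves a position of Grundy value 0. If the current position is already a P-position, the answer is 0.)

Heap A, S = {1, 2, 6}:
n :  0  1  2  3  4  5  6  7  8  9 10 11 12 13 14 15
G :  0  1  2  0  1  2  3  0  1  2  0  1  2  3  0  1
G_A(15) = 1.
Heap B, S = {1, 5, 6, 7, 9}:
G(0) = 0
G(1) = mex{0} = 1
G(2) = mex{1} = 0
G(3) = mex{0} = 1
G(4) = mex{1} = 0
G(5) = mex{0,0} = 1
G(6) = mex{1,1,0} = 2
G(7) = mex{2,0,1,0} = 3
G(8) = mex{3,1,0,1} = 2
G(9) = mex{2,0,1,0,0} = 3
G(10) = mex{3,1,0,1,1} = 2
G(11) = mex{2,2,1,0,0} = 3
G(12) = mex{3,3,2,1,1} = 0
G(13) = mex{0,2,3,2,0} = 1
G(14) = mex{1,3,2,3,1} = 0
G(15) = mex{0,2,3,2,2} = 1
G(16) = mex{1,3,2,3,3} = 0
G(17) = mex{0,0,3,2,2} = 1
G(18) = mex{1,1,0,3,3} = 2
G(19) = mex{2,0,1,0,2} = 3
G(20) = mex{3,1,0,1,3} = 2
G(21) = mex{2,0,1,0,0} = 3
G(22) = mex{3,1,0,1,1} = 2
G(23) = mex{2,2,1,0,0} = 3
G(24) = mex{3,3,2,1,1} = 0
G(25) = mex{0,2,3,2,0} = 1
G(26) = mex{1,3,2,3,1} = 0
G_B(26) = 0.
Combined Grundy value = 1 ⊕ 0 = 1.
A winning move leaves total XOR = 0, i.e. changes one component's Grundy value g to g ⊕ X where X is the current total.
Heap A: need g' = 1⊕1 = 0. Options: 15−1→G=0, 15−2→G=3, 15−6→G=2. Hits: 1.
Heap B: need g' = 0⊕1 = 1. Options: 26−1→G=1, 26−5→G=3, 26−6→G=2, 26−7→G=3, 26−9→G=1. Hits: 2.

3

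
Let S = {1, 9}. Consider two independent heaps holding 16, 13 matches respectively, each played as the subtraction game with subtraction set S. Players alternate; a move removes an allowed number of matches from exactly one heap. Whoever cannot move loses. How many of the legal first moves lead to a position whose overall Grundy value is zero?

All heaps use S = {1, 9}:
n :  0  1  2  3  4  5  6  7  8  9 10 11 12 13 14 15 16
G :  0  1  0  1  0  1  0  1  0  1  0  1  0  1  0  1  0
Heap A: G(16) = 0.
Heap B: G(13) = 1.
Combined Grundy value = 0 ⊕ 1 = 1.
A winning move leaves total XOR = 0, i.e. changes one component's Grundy value g to g ⊕ X where X is the current total.
Heap A: need g' = 0⊕1 = 1. Options: 16−1→G=1, 16−9→G=1. Hits: 2.
Heap B: need g' = 1⊕1 = 0. Options: 13−1→G=0, 13−9→G=0. Hits: 2.

4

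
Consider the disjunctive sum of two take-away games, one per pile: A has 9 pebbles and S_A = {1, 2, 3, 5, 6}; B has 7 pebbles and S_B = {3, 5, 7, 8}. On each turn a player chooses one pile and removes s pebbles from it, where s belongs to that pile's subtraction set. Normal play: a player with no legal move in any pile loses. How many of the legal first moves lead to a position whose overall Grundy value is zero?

2

Pile A, S = {1, 2, 3, 5, 6}:
G(0) = 0
G(1) = mex{0} = 1
G(2) = mex{1,0} = 2
G(3) = mex{2,1,0} = 3
G(4) = mex{3,2,1} = 0
G(5) = mex{0,3,2,0} = 1
G(6) = mex{1,0,3,1,0} = 2
G(7) = mex{2,1,0,2,1} = 3
G(8) = mex{3,2,1,3,2} = 0
G(9) = mex{0,3,2,0,3} = 1
G_A(9) = 1.
Pile B, S = {3, 5, 7, 8}:
G(0) = 0
G(1) = mex{} = 0
G(2) = mex{} = 0
G(3) = mex{0} = 1
G(4) = mex{0} = 1
G(5) = mex{0,0} = 1
G(6) = mex{1,0} = 2
G(7) = mex{1,0,0} = 2
G_B(7) = 2.
Combined Grundy value = 1 ⊕ 2 = 3.
A winning move leaves total XOR = 0, i.e. changes one component's Grundy value g to g ⊕ X where X is the current total.
Pile A: need g' = 1⊕3 = 2. Options: 9−1→G=0, 9−2→G=3, 9−3→G=2, 9−5→G=0, 9−6→G=3. Hits: 1.
Pile B: need g' = 2⊕3 = 1. Options: 7−3→G=1, 7−5→G=0, 7−7→G=0. Hits: 1.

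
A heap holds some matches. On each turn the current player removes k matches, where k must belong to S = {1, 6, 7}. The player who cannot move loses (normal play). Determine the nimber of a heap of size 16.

0

G(0) = 0
G(1) = mex{0} = 1
G(2) = mex{1} = 0
G(3) = mex{0} = 1
G(4) = mex{1} = 0
G(5) = mex{0} = 1
G(6) = mex{1,0} = 2
G(7) = mex{2,1,0} = 3
G(8) = mex{3,0,1} = 2
G(9) = mex{2,1,0} = 3
G(10) = mex{3,0,1} = 2
G(11) = mex{2,1,0} = 3
G(12) = mex{3,2,1} = 0
G(13) = mex{0,3,2} = 1
G(14) = mex{1,2,3} = 0
G(15) = mex{0,3,2} = 1
G(16) = mex{1,2,3} = 0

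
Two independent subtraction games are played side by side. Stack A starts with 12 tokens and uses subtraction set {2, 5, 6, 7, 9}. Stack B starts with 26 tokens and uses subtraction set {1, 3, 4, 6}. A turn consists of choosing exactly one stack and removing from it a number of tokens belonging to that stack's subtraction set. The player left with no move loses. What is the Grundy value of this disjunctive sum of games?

Stack A, S = {2, 5, 6, 7, 9}:
G(0) = 0
G(1) = mex{} = 0
G(2) = mex{0} = 1
G(3) = mex{0} = 1
G(4) = mex{1} = 0
G(5) = mex{1,0} = 2
G(6) = mex{0,0,0} = 1
G(7) = mex{2,1,0,0} = 3
G(8) = mex{1,1,1,0} = 2
G(9) = mex{3,0,1,1,0} = 2
G(10) = mex{2,2,0,1,0} = 3
G(11) = mex{2,1,2,0,1} = 3
G(12) = mex{3,3,1,2,1} = 0
G_A(12) = 0.
Stack B, S = {1, 3, 4, 6}:
n :  0  1  2  3  4  5  6  7  8  9 10 11 12 13 14 15 16 17 18 19 20 21 22 23 24 25 26
G :  0  1  0  1  2  3  2  0  1  0  1  2  3  2  0  1  0  1  2  3  2  0  1  0  1  2  3
G_B(26) = 3.
Combined Grundy value = 0 ⊕ 3 = 3.

3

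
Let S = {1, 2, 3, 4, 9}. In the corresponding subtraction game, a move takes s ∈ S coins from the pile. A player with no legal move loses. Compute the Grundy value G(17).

G(0) = 0
G(1) = mex{0} = 1
G(2) = mex{1,0} = 2
G(3) = mex{2,1,0} = 3
G(4) = mex{3,2,1,0} = 4
G(5) = mex{4,3,2,1} = 0
G(6) = mex{0,4,3,2} = 1
G(7) = mex{1,0,4,3} = 2
G(8) = mex{2,1,0,4} = 3
G(9) = mex{3,2,1,0,0} = 4
G(10) = mex{4,3,2,1,1} = 0
G(11) = mex{0,4,3,2,2} = 1
G(12) = mex{1,0,4,3,3} = 2
G(13) = mex{2,1,0,4,4} = 3
G(14) = mex{3,2,1,0,0} = 4
G(15) = mex{4,3,2,1,1} = 0
G(16) = mex{0,4,3,2,2} = 1
G(17) = mex{1,0,4,3,3} = 2

2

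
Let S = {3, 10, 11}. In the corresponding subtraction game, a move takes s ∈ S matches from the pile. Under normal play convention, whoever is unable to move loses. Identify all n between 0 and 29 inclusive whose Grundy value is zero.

0, 1, 2, 6, 7, 8, 14, 15, 20, 21, 22, 27, 28, 29

n :  0  1  2  3  4  5  6  7  8  9 10 11 12 13 14 15 16 17 18 19 20 21 22 23 24 25 26 27 28 29
G :  0  0  0  1  1  1  0  0  0  1  1  1  2  2  0  0  3  1  1  2  0  0  0  1  1  1  2  0  0  0
P-positions are exactly the n with G(n) = 0.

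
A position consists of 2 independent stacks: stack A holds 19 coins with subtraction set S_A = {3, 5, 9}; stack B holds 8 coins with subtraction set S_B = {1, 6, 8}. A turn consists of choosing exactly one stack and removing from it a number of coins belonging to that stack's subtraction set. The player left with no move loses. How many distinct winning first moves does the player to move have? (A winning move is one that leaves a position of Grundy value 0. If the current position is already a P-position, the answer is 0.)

Stack A, S = {3, 5, 9}:
G(0) = 0
G(1) = mex{} = 0
G(2) = mex{} = 0
G(3) = mex{0} = 1
G(4) = mex{0} = 1
G(5) = mex{0,0} = 1
G(6) = mex{1,0} = 2
G(7) = mex{1,0} = 2
G(8) = mex{1,1} = 0
G(9) = mex{2,1,0} = 3
G(10) = mex{2,1,0} = 3
G(11) = mex{0,2,0} = 1
G(12) = mex{3,2,1} = 0
G(13) = mex{3,0,1} = 2
G(14) = mex{1,3,1} = 0
G(15) = mex{0,3,2} = 1
G(16) = mex{2,1,2} = 0
G(17) = mex{0,0,0} = 1
G(18) = mex{1,2,3} = 0
G(19) = mex{0,0,3} = 1
G_A(19) = 1.
Stack B, S = {1, 6, 8}:
n : 0 1 2 3 4 5 6 7 8
G : 0 1 0 1 0 1 2 0 1
G_B(8) = 1.
Combined Grundy value = 1 ⊕ 1 = 0.
A winning move leaves total XOR = 0, i.e. changes one component's Grundy value g to g ⊕ X where X is the current total.
Stack A: target g' = 1⊕0 = 1, but every legal move changes the Grundy value (mex property), so 0 moves.
Stack B: target g' = 1⊕0 = 1, but every legal move changes the Grundy value (mex property), so 0 moves.

0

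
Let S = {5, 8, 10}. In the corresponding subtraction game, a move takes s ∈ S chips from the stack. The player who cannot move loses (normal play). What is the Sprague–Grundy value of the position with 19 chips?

0

n :  0  1  2  3  4  5  6  7  8  9 10 11 12 13 14 15 16 17 18 19
G :  0  0  0  0  0  1  1  1  1  1  2  2  2  2  2  0  0  0  0  0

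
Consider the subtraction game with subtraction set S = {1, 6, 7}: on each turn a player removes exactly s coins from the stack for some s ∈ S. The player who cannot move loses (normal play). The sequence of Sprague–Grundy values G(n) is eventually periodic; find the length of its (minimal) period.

G(0) = 0
G(1) = mex{0} = 1
G(2) = mex{1} = 0
G(3) = mex{0} = 1
G(4) = mex{1} = 0
G(5) = mex{0} = 1
G(6) = mex{1,0} = 2
G(7) = mex{2,1,0} = 3
G(8) = mex{3,0,1} = 2
G(9) = mex{2,1,0} = 3
G(10) = mex{3,0,1} = 2
G(11) = mex{2,1,0} = 3
G(12) = mex{3,2,1} = 0
G(13) = mex{0,3,2} = 1
G(14) = mex{1,2,3} = 0
G(15) = mex{0,3,2} = 1
G(16) = mex{1,2,3} = 0
G(17) = mex{0,3,2} = 1
G(18) = mex{1,0,3} = 2
G(19) = mex{2,1,0} = 3
G(20) = mex{3,0,1} = 2
G(21) = mex{2,1,0} = 3
G(22) = mex{3,0,1} = 2
G(23) = mex{2,1,0} = 3
G(24) = mex{3,2,1} = 0
G(25) = mex{0,3,2} = 1
G(n+12) = G(n) holds for n = 0,…,6 (a full window of length max(S) = 7), so the sequence is purely periodic with period 12.

12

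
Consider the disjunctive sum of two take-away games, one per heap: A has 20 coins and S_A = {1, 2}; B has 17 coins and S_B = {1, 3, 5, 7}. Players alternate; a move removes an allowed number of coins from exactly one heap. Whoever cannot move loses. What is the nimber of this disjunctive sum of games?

3

Heap A, S = {1, 2}:
G(0) = 0
G(1) = mex{0} = 1
G(2) = mex{1,0} = 2
G(3) = mex{2,1} = 0
G(4) = mex{0,2} = 1
G(5) = mex{1,0} = 2
G(6) = mex{2,1} = 0
G(7) = mex{0,2} = 1
G(8) = mex{1,0} = 2
G(9) = mex{2,1} = 0
G(10) = mex{0,2} = 1
G(11) = mex{1,0} = 2
G(12) = mex{2,1} = 0
G(13) = mex{0,2} = 1
G(14) = mex{1,0} = 2
G(15) = mex{2,1} = 0
G(16) = mex{0,2} = 1
G(17) = mex{1,0} = 2
G(18) = mex{2,1} = 0
G(19) = mex{0,2} = 1
G(20) = mex{1,0} = 2
G_A(20) = 2.
Heap B, S = {1, 3, 5, 7}:
n :  0  1  2  3  4  5  6  7  8  9 10 11 12 13 14 15 16 17
G :  0  1  0  1  0  1  0  1  0  1  0  1  0  1  0  1  0  1
G_B(17) = 1.
Combined Grundy value = 2 ⊕ 1 = 3.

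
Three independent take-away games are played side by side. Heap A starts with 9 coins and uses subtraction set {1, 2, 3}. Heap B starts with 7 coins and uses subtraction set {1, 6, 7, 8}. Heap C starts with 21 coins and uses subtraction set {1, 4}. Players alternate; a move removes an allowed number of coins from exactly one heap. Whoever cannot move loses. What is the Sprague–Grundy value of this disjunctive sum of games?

3

Heap A, S = {1, 2, 3}:
G(0) = 0
G(1) = mex{0} = 1
G(2) = mex{1,0} = 2
G(3) = mex{2,1,0} = 3
G(4) = mex{3,2,1} = 0
G(5) = mex{0,3,2} = 1
G(6) = mex{1,0,3} = 2
G(7) = mex{2,1,0} = 3
G(8) = mex{3,2,1} = 0
G(9) = mex{0,3,2} = 1
G_A(9) = 1.
Heap B, S = {1, 6, 7, 8}:
G(0) = 0
G(1) = mex{0} = 1
G(2) = mex{1} = 0
G(3) = mex{0} = 1
G(4) = mex{1} = 0
G(5) = mex{0} = 1
G(6) = mex{1,0} = 2
G(7) = mex{2,1,0} = 3
G_B(7) = 3.
Heap C, S = {1, 4}:
n :  0  1  2  3  4  5  6  7  8  9 10 11 12 13 14 15 16 17 18 19 20 21
G :  0  1  0  1  2  0  1  0  1  2  0  1  0  1  2  0  1  0  1  2  0  1
G_C(21) = 1.
Combined Grundy value = 1 ⊕ 3 ⊕ 1 = 3.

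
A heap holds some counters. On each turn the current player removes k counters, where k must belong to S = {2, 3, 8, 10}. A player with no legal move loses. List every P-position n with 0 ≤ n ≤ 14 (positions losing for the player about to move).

G(0) = 0
G(1) = mex{} = 0
G(2) = mex{0} = 1
G(3) = mex{0,0} = 1
G(4) = mex{1,0} = 2
G(5) = mex{1,1} = 0
G(6) = mex{2,1} = 0
G(7) = mex{0,2} = 1
G(8) = mex{0,0,0} = 1
G(9) = mex{1,0,0} = 2
G(10) = mex{1,1,1,0} = 2
G(11) = mex{2,1,1,0} = 3
G(12) = mex{2,2,2,1} = 0
G(13) = mex{3,2,0,1} = 4
G(14) = mex{0,3,0,2} = 1
P-positions are exactly the n with G(n) = 0.

0, 1, 5, 6, 12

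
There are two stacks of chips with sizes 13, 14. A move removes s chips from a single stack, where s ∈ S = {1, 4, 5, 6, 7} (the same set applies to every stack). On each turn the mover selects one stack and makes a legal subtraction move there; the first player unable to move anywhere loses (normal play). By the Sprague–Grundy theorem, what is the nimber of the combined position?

All stacks use S = {1, 4, 5, 6, 7}:
G(0) = 0
G(1) = mex{0} = 1
G(2) = mex{1} = 0
G(3) = mex{0} = 1
G(4) = mex{1,0} = 2
G(5) = mex{2,1,0} = 3
G(6) = mex{3,0,1,0} = 2
G(7) = mex{2,1,0,1,0} = 3
G(8) = mex{3,2,1,0,1} = 4
G(9) = mex{4,3,2,1,0} = 5
G(10) = mex{5,2,3,2,1} = 0
G(11) = mex{0,3,2,3,2} = 1
G(12) = mex{1,4,3,2,3} = 0
G(13) = mex{0,5,4,3,2} = 1
G(14) = mex{1,0,5,4,3} = 2
Stack A: G(13) = 1.
Stack B: G(14) = 2.
Combined Grundy value = 1 ⊕ 2 = 3.

3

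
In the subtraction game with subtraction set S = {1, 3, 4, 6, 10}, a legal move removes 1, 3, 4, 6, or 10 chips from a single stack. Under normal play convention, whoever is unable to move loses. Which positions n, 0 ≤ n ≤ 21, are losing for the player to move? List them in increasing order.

G(0) = 0
G(1) = mex{0} = 1
G(2) = mex{1} = 0
G(3) = mex{0,0} = 1
G(4) = mex{1,1,0} = 2
G(5) = mex{2,0,1} = 3
G(6) = mex{3,1,0,0} = 2
G(7) = mex{2,2,1,1} = 0
G(8) = mex{0,3,2,0} = 1
G(9) = mex{1,2,3,1} = 0
G(10) = mex{0,0,2,2,0} = 1
G(11) = mex{1,1,0,3,1} = 2
G(12) = mex{2,0,1,2,0} = 3
G(13) = mex{3,1,0,0,1} = 2
G(14) = mex{2,2,1,1,2} = 0
G(15) = mex{0,3,2,0,3} = 1
G(16) = mex{1,2,3,1,2} = 0
G(17) = mex{0,0,2,2,0} = 1
G(18) = mex{1,1,0,3,1} = 2
G(19) = mex{2,0,1,2,0} = 3
G(20) = mex{3,1,0,0,1} = 2
G(21) = mex{2,2,1,1,2} = 0
P-positions are exactly the n with G(n) = 0.

0, 2, 7, 9, 14, 16, 21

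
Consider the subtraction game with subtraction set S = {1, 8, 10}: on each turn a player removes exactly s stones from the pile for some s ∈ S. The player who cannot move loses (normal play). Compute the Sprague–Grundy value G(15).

n :  0  1  2  3  4  5  6  7  8  9 10 11 12 13 14 15
G :  0  1  0  1  0  1  0  1  2  0  1  0  1  0  1  0

0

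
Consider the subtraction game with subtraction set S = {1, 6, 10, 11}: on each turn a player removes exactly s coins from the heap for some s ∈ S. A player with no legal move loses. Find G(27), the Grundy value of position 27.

G(0) = 0
G(1) = mex{0} = 1
G(2) = mex{1} = 0
G(3) = mex{0} = 1
G(4) = mex{1} = 0
G(5) = mex{0} = 1
G(6) = mex{1,0} = 2
G(7) = mex{2,1} = 0
G(8) = mex{0,0} = 1
G(9) = mex{1,1} = 0
G(10) = mex{0,0,0} = 1
G(11) = mex{1,1,1,0} = 2
G(12) = mex{2,2,0,1} = 3
G(13) = mex{3,0,1,0} = 2
G(14) = mex{2,1,0,1} = 3
G(15) = mex{3,0,1,0} = 2
G(16) = mex{2,1,2,1} = 0
G(17) = mex{0,2,0,2} = 1
G(18) = mex{1,3,1,0} = 2
G(19) = mex{2,2,0,1} = 3
G(20) = mex{3,3,1,0} = 2
G(21) = mex{2,2,2,1} = 0
G(22) = mex{0,0,3,2} = 1
G(23) = mex{1,1,2,3} = 0
G(24) = mex{0,2,3,2} = 1
G(25) = mex{1,3,2,3} = 0
G(26) = mex{0,2,0,2} = 1
G(27) = mex{1,0,1,0} = 2

2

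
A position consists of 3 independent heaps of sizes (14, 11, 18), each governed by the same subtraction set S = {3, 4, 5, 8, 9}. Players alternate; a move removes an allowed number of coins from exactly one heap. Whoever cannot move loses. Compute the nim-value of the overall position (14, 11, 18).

1

All heaps use S = {3, 4, 5, 8, 9}:
G(0) = 0
G(1) = mex{} = 0
G(2) = mex{} = 0
G(3) = mex{0} = 1
G(4) = mex{0,0} = 1
G(5) = mex{0,0,0} = 1
G(6) = mex{1,0,0} = 2
G(7) = mex{1,1,0} = 2
G(8) = mex{1,1,1,0} = 2
G(9) = mex{2,1,1,0,0} = 3
G(10) = mex{2,2,1,0,0} = 3
G(11) = mex{2,2,2,1,0} = 3
G(12) = mex{3,2,2,1,1} = 0
G(13) = mex{3,3,2,1,1} = 0
G(14) = mex{3,3,3,2,1} = 0
G(15) = mex{0,3,3,2,2} = 1
G(16) = mex{0,0,3,2,2} = 1
G(17) = mex{0,0,0,3,2} = 1
G(18) = mex{1,0,0,3,3} = 2
Heap A: G(14) = 0.
Heap B: G(11) = 3.
Heap C: G(18) = 2.
Combined Grundy value = 0 ⊕ 3 ⊕ 2 = 1.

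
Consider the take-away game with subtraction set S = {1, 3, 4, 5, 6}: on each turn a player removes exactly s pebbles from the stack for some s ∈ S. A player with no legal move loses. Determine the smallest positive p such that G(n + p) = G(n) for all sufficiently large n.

9

n :  0  1  2  3  4  5  6  7  8  9 10 11 12 13 14 15 16 17 18 19
G :  0  1  0  1  2  3  2  3  4  0  1  0  1  2  3  2  3  4  0  1
G(n+9) = G(n) holds for n = 0,…,5 (a full window of length max(S) = 6), so the sequence is purely periodic with period 9.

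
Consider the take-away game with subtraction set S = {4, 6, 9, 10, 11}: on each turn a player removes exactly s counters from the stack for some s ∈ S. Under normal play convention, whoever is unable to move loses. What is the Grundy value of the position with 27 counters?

3

G(0) = 0
G(1) = mex{} = 0
G(2) = mex{} = 0
G(3) = mex{} = 0
G(4) = mex{0} = 1
G(5) = mex{0} = 1
G(6) = mex{0,0} = 1
G(7) = mex{0,0} = 1
G(8) = mex{1,0} = 2
G(9) = mex{1,0,0} = 2
G(10) = mex{1,1,0,0} = 2
G(11) = mex{1,1,0,0,0} = 2
G(12) = mex{2,1,0,0,0} = 3
G(13) = mex{2,1,1,0,0} = 3
G(14) = mex{2,2,1,1,0} = 3
G(15) = mex{2,2,1,1,1} = 0
G(16) = mex{3,2,1,1,1} = 0
G(17) = mex{3,2,2,1,1} = 0
G(18) = mex{3,3,2,2,1} = 0
G(19) = mex{0,3,2,2,2} = 1
G(20) = mex{0,3,2,2,2} = 1
G(21) = mex{0,0,3,2,2} = 1
G(22) = mex{0,0,3,3,2} = 1
G(23) = mex{1,0,3,3,3} = 2
G(24) = mex{1,0,0,3,3} = 2
G(25) = mex{1,1,0,0,3} = 2
G(26) = mex{1,1,0,0,0} = 2
G(27) = mex{2,1,0,0,0} = 3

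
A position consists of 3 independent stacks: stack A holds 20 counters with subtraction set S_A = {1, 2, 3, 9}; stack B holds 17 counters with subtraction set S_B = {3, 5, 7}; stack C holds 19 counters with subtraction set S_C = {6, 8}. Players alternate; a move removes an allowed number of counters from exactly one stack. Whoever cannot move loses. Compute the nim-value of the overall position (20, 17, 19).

2

Stack A, S = {1, 2, 3, 9}:
n :  0  1  2  3  4  5  6  7  8  9 10 11 12 13 14 15 16 17 18 19 20
G :  0  1  2  3  0  1  2  3  0  1  2  3  0  1  2  3  0  1  2  3  0
G_A(20) = 0.
Stack B, S = {3, 5, 7}:
G(0) = 0
G(1) = mex{} = 0
G(2) = mex{} = 0
G(3) = mex{0} = 1
G(4) = mex{0} = 1
G(5) = mex{0,0} = 1
G(6) = mex{1,0} = 2
G(7) = mex{1,0,0} = 2
G(8) = mex{1,1,0} = 2
G(9) = mex{2,1,0} = 3
G(10) = mex{2,1,1} = 0
G(11) = mex{2,2,1} = 0
G(12) = mex{3,2,1} = 0
G(13) = mex{0,2,2} = 1
G(14) = mex{0,3,2} = 1
G(15) = mex{0,0,2} = 1
G(16) = mex{1,0,3} = 2
G(17) = mex{1,0,0} = 2
G_B(17) = 2.
Stack C, S = {6, 8}:
G(0) = 0
G(1) = mex{} = 0
G(2) = mex{} = 0
G(3) = mex{} = 0
G(4) = mex{} = 0
G(5) = mex{} = 0
G(6) = mex{0} = 1
G(7) = mex{0} = 1
G(8) = mex{0,0} = 1
G(9) = mex{0,0} = 1
G(10) = mex{0,0} = 1
G(11) = mex{0,0} = 1
G(12) = mex{1,0} = 2
G(13) = mex{1,0} = 2
G(14) = mex{1,1} = 0
G(15) = mex{1,1} = 0
G(16) = mex{1,1} = 0
G(17) = mex{1,1} = 0
G(18) = mex{2,1} = 0
G(19) = mex{2,1} = 0
G_C(19) = 0.
Combined Grundy value = 0 ⊕ 2 ⊕ 0 = 2.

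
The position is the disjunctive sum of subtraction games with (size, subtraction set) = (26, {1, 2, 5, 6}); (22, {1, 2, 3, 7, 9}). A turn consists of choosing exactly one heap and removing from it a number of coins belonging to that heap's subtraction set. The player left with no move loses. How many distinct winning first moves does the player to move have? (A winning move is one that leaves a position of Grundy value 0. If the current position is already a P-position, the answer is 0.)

Heap A, S = {1, 2, 5, 6}:
G(0) = 0
G(1) = mex{0} = 1
G(2) = mex{1,0} = 2
G(3) = mex{2,1} = 0
G(4) = mex{0,2} = 1
G(5) = mex{1,0,0} = 2
G(6) = mex{2,1,1,0} = 3
G(7) = mex{3,2,2,1} = 0
G(8) = mex{0,3,0,2} = 1
G(9) = mex{1,0,1,0} = 2
G(10) = mex{2,1,2,1} = 0
G(11) = mex{0,2,3,2} = 1
G(12) = mex{1,0,0,3} = 2
G(13) = mex{2,1,1,0} = 3
G(14) = mex{3,2,2,1} = 0
G(15) = mex{0,3,0,2} = 1
G(16) = mex{1,0,1,0} = 2
G(17) = mex{2,1,2,1} = 0
G(18) = mex{0,2,3,2} = 1
G(19) = mex{1,0,0,3} = 2
G(20) = mex{2,1,1,0} = 3
G(21) = mex{3,2,2,1} = 0
G(22) = mex{0,3,0,2} = 1
G(23) = mex{1,0,1,0} = 2
G(24) = mex{2,1,2,1} = 0
G(25) = mex{0,2,3,2} = 1
G(26) = mex{1,0,0,3} = 2
G_A(26) = 2.
Heap B, S = {1, 2, 3, 7, 9}:
n :  0  1  2  3  4  5  6  7  8  9 10 11 12 13 14 15 16 17 18 19 20 21 22
G :  0  1  2  3  0  1  2  3  0  1  2  3  0  1  2  3  0  1  2  3  0  1  2
G_B(22) = 2.
Combined Grundy value = 2 ⊕ 2 = 0.
A winning move leaves total XOR = 0, i.e. changes one component's Grundy value g to g ⊕ X where X is the current total.
Heap A: target g' = 2⊕0 = 2, but every legal move changes the Grundy value (mex property), so 0 moves.
Heap B: target g' = 2⊕0 = 2, but every legal move changes the Grundy value (mex property), so 0 moves.

0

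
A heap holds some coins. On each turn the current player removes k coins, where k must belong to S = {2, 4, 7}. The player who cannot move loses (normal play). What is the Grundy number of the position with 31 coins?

2

G(0) = 0
G(1) = mex{} = 0
G(2) = mex{0} = 1
G(3) = mex{0} = 1
G(4) = mex{1,0} = 2
G(5) = mex{1,0} = 2
G(6) = mex{2,1} = 0
G(7) = mex{2,1,0} = 3
G(8) = mex{0,2,0} = 1
G(9) = mex{3,2,1} = 0
G(10) = mex{1,0,1} = 2
G(11) = mex{0,3,2} = 1
G(12) = mex{2,1,2} = 0
G(13) = mex{1,0,0} = 2
G(14) = mex{0,2,3} = 1
G(15) = mex{2,1,1} = 0
G(16) = mex{1,0,0} = 2
G(17) = mex{0,2,2} = 1
G(18) = mex{2,1,1} = 0
G(19) = mex{1,0,0} = 2
G(20) = mex{0,2,2} = 1
G(21) = mex{2,1,1} = 0
G(22) = mex{1,0,0} = 2
G(23) = mex{0,2,2} = 1
G(24) = mex{2,1,1} = 0
G(25) = mex{1,0,0} = 2
G(26) = mex{0,2,2} = 1
G(27) = mex{2,1,1} = 0
G(28) = mex{1,0,0} = 2
G(29) = mex{0,2,2} = 1
G(30) = mex{2,1,1} = 0
G(31) = mex{1,0,0} = 2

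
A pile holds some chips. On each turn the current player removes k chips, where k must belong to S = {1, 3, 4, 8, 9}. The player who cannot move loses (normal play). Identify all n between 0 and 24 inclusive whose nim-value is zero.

0, 2, 7, 12, 14, 19, 24

G(0) = 0
G(1) = mex{0} = 1
G(2) = mex{1} = 0
G(3) = mex{0,0} = 1
G(4) = mex{1,1,0} = 2
G(5) = mex{2,0,1} = 3
G(6) = mex{3,1,0} = 2
G(7) = mex{2,2,1} = 0
G(8) = mex{0,3,2,0} = 1
G(9) = mex{1,2,3,1,0} = 4
G(10) = mex{4,0,2,0,1} = 3
G(11) = mex{3,1,0,1,0} = 2
G(12) = mex{2,4,1,2,1} = 0
G(13) = mex{0,3,4,3,2} = 1
G(14) = mex{1,2,3,2,3} = 0
G(15) = mex{0,0,2,0,2} = 1
G(16) = mex{1,1,0,1,0} = 2
G(17) = mex{2,0,1,4,1} = 3
G(18) = mex{3,1,0,3,4} = 2
G(19) = mex{2,2,1,2,3} = 0
G(20) = mex{0,3,2,0,2} = 1
G(21) = mex{1,2,3,1,0} = 4
G(22) = mex{4,0,2,0,1} = 3
G(23) = mex{3,1,0,1,0} = 2
G(24) = mex{2,4,1,2,1} = 0
P-positions are exactly the n with G(n) = 0.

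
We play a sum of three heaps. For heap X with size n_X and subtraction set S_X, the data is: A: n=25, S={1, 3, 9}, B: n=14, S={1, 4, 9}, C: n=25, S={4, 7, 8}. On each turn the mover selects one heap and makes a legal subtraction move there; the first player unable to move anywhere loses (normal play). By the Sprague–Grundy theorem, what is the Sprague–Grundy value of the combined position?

3

Heap A, S = {1, 3, 9}:
G(0) = 0
G(1) = mex{0} = 1
G(2) = mex{1} = 0
G(3) = mex{0,0} = 1
G(4) = mex{1,1} = 0
G(5) = mex{0,0} = 1
G(6) = mex{1,1} = 0
G(7) = mex{0,0} = 1
G(8) = mex{1,1} = 0
G(9) = mex{0,0,0} = 1
G(10) = mex{1,1,1} = 0
G(11) = mex{0,0,0} = 1
G(12) = mex{1,1,1} = 0
G(13) = mex{0,0,0} = 1
G(14) = mex{1,1,1} = 0
G(15) = mex{0,0,0} = 1
G(16) = mex{1,1,1} = 0
G(17) = mex{0,0,0} = 1
G(18) = mex{1,1,1} = 0
G(19) = mex{0,0,0} = 1
G(20) = mex{1,1,1} = 0
G(21) = mex{0,0,0} = 1
G(22) = mex{1,1,1} = 0
G(23) = mex{0,0,0} = 1
G(24) = mex{1,1,1} = 0
G(25) = mex{0,0,0} = 1
G_A(25) = 1.
Heap B, S = {1, 4, 9}:
G(0) = 0
G(1) = mex{0} = 1
G(2) = mex{1} = 0
G(3) = mex{0} = 1
G(4) = mex{1,0} = 2
G(5) = mex{2,1} = 0
G(6) = mex{0,0} = 1
G(7) = mex{1,1} = 0
G(8) = mex{0,2} = 1
G(9) = mex{1,0,0} = 2
G(10) = mex{2,1,1} = 0
G(11) = mex{0,0,0} = 1
G(12) = mex{1,1,1} = 0
G(13) = mex{0,2,2} = 1
G(14) = mex{1,0,0} = 2
G_B(14) = 2.
Heap C, S = {4, 7, 8}:
n :  0  1  2  3  4  5  6  7  8  9 10 11 12 13 14 15 16 17 18 19 20 21 22 23 24 25
G :  0  0  0  0  1  1  1  1  2  2  2  2  0  0  0  0  1  1  1  1  2  2  2  2  0  0
G_C(25) = 0.
Combined Grundy value = 1 ⊕ 2 ⊕ 0 = 3.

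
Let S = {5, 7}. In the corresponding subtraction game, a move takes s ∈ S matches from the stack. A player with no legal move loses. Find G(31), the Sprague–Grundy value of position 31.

1

n :  0  1  2  3  4  5  6  7  8  9 10 11 12 13 14 15 16 17 18 19 20 21 22 23 24 25 26 27 28 29 30 31
G :  0  0  0  0  0  1  1  1  1  1  2  2  0  0  0  0  0  1  1  1  1  1  2  2  0  0  0  0  0  1  1  1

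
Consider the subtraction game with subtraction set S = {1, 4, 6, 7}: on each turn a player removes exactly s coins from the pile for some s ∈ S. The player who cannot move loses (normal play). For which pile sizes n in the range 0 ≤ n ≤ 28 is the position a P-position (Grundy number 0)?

G(0) = 0
G(1) = mex{0} = 1
G(2) = mex{1} = 0
G(3) = mex{0} = 1
G(4) = mex{1,0} = 2
G(5) = mex{2,1} = 0
G(6) = mex{0,0,0} = 1
G(7) = mex{1,1,1,0} = 2
G(8) = mex{2,2,0,1} = 3
G(9) = mex{3,0,1,0} = 2
G(10) = mex{2,1,2,1} = 0
G(11) = mex{0,2,0,2} = 1
G(12) = mex{1,3,1,0} = 2
G(13) = mex{2,2,2,1} = 0
G(14) = mex{0,0,3,2} = 1
G(15) = mex{1,1,2,3} = 0
G(16) = mex{0,2,0,2} = 1
G(17) = mex{1,0,1,0} = 2
G(18) = mex{2,1,2,1} = 0
G(19) = mex{0,0,0,2} = 1
G(20) = mex{1,1,1,0} = 2
G(21) = mex{2,2,0,1} = 3
G(22) = mex{3,0,1,0} = 2
G(23) = mex{2,1,2,1} = 0
G(24) = mex{0,2,0,2} = 1
G(25) = mex{1,3,1,0} = 2
G(26) = mex{2,2,2,1} = 0
G(27) = mex{0,0,3,2} = 1
G(28) = mex{1,1,2,3} = 0
P-positions are exactly the n with G(n) = 0.

0, 2, 5, 10, 13, 15, 18, 23, 26, 28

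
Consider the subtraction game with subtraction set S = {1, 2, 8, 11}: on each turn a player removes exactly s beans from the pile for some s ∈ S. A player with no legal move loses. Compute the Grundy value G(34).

1

G(0) = 0
G(1) = mex{0} = 1
G(2) = mex{1,0} = 2
G(3) = mex{2,1} = 0
G(4) = mex{0,2} = 1
G(5) = mex{1,0} = 2
G(6) = mex{2,1} = 0
G(7) = mex{0,2} = 1
G(8) = mex{1,0,0} = 2
G(9) = mex{2,1,1} = 0
G(10) = mex{0,2,2} = 1
G(11) = mex{1,0,0,0} = 2
G(12) = mex{2,1,1,1} = 0
G(13) = mex{0,2,2,2} = 1
G(14) = mex{1,0,0,0} = 2
G(15) = mex{2,1,1,1} = 0
G(16) = mex{0,2,2,2} = 1
G(17) = mex{1,0,0,0} = 2
G(18) = mex{2,1,1,1} = 0
G(19) = mex{0,2,2,2} = 1
G(20) = mex{1,0,0,0} = 2
G(21) = mex{2,1,1,1} = 0
G(22) = mex{0,2,2,2} = 1
G(23) = mex{1,0,0,0} = 2
G(24) = mex{2,1,1,1} = 0
G(25) = mex{0,2,2,2} = 1
G(26) = mex{1,0,0,0} = 2
G(27) = mex{2,1,1,1} = 0
G(28) = mex{0,2,2,2} = 1
G(29) = mex{1,0,0,0} = 2
G(30) = mex{2,1,1,1} = 0
G(31) = mex{0,2,2,2} = 1
G(32) = mex{1,0,0,0} = 2
G(33) = mex{2,1,1,1} = 0
G(34) = mex{0,2,2,2} = 1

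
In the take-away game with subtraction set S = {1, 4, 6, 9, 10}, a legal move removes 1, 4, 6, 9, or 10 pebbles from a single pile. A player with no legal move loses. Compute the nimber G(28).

G(0) = 0
G(1) = mex{0} = 1
G(2) = mex{1} = 0
G(3) = mex{0} = 1
G(4) = mex{1,0} = 2
G(5) = mex{2,1} = 0
G(6) = mex{0,0,0} = 1
G(7) = mex{1,1,1} = 0
G(8) = mex{0,2,0} = 1
G(9) = mex{1,0,1,0} = 2
G(10) = mex{2,1,2,1,0} = 3
G(11) = mex{3,0,0,0,1} = 2
G(12) = mex{2,1,1,1,0} = 3
G(13) = mex{3,2,0,2,1} = 4
G(14) = mex{4,3,1,0,2} = 5
G(15) = mex{5,2,2,1,0} = 3
G(16) = mex{3,3,3,0,1} = 2
G(17) = mex{2,4,2,1,0} = 3
G(18) = mex{3,5,3,2,1} = 0
G(19) = mex{0,3,4,3,2} = 1
G(20) = mex{1,2,5,2,3} = 0
G(21) = mex{0,3,3,3,2} = 1
G(22) = mex{1,0,2,4,3} = 5
G(23) = mex{5,1,3,5,4} = 0
G(24) = mex{0,0,0,3,5} = 1
G(25) = mex{1,1,1,2,3} = 0
G(26) = mex{0,5,0,3,2} = 1
G(27) = mex{1,0,1,0,3} = 2
G(28) = mex{2,1,5,1,0} = 3

3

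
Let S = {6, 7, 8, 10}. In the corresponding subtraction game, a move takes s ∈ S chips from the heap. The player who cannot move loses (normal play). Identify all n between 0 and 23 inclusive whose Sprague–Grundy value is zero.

n :  0  1  2  3  4  5  6  7  8  9 10 11 12 13 14 15 16 17 18 19 20 21 22 23
G :  0  0  0  0  0  0  1  1  1  1  1  1  2  2  2  2  0  0  0  0  0  0  1  1
P-positions are exactly the n with G(n) = 0.

0, 1, 2, 3, 4, 5, 16, 17, 18, 19, 20, 21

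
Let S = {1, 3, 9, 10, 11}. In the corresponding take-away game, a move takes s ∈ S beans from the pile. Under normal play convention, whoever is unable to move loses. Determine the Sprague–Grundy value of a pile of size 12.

2

G(0) = 0
G(1) = mex{0} = 1
G(2) = mex{1} = 0
G(3) = mex{0,0} = 1
G(4) = mex{1,1} = 0
G(5) = mex{0,0} = 1
G(6) = mex{1,1} = 0
G(7) = mex{0,0} = 1
G(8) = mex{1,1} = 0
G(9) = mex{0,0,0} = 1
G(10) = mex{1,1,1,0} = 2
G(11) = mex{2,0,0,1,0} = 3
G(12) = mex{3,1,1,0,1} = 2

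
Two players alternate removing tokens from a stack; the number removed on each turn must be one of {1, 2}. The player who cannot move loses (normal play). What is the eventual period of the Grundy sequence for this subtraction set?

3

n :  0  1  2  3  4  5  6  7  8  9 10 11 12 13 14
G :  0  1  2  0  1  2  0  1  2  0  1  2  0  1  2
G(n+3) = G(n) holds for n = 0,…,1 (a full window of length max(S) = 2), so the sequence is purely periodic with period 3.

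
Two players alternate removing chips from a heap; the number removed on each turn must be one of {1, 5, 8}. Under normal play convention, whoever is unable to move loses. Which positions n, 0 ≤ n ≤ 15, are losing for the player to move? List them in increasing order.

0, 2, 4, 6, 13, 15

G(0) = 0
G(1) = mex{0} = 1
G(2) = mex{1} = 0
G(3) = mex{0} = 1
G(4) = mex{1} = 0
G(5) = mex{0,0} = 1
G(6) = mex{1,1} = 0
G(7) = mex{0,0} = 1
G(8) = mex{1,1,0} = 2
G(9) = mex{2,0,1} = 3
G(10) = mex{3,1,0} = 2
G(11) = mex{2,0,1} = 3
G(12) = mex{3,1,0} = 2
G(13) = mex{2,2,1} = 0
G(14) = mex{0,3,0} = 1
G(15) = mex{1,2,1} = 0
P-positions are exactly the n with G(n) = 0.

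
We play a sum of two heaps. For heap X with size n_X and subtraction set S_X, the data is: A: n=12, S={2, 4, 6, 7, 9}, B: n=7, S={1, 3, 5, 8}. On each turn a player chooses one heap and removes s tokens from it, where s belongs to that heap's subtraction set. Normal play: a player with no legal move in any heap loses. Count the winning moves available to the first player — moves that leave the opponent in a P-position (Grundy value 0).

4

Heap A, S = {2, 4, 6, 7, 9}:
n :  0  1  2  3  4  5  6  7  8  9 10 11 12
G :  0  0  1  1  2  2  3  3  4  4  5  0  0
G_A(12) = 0.
Heap B, S = {1, 3, 5, 8}:
n : 0 1 2 3 4 5 6 7
G : 0 1 0 1 0 1 0 1
G_B(7) = 1.
Combined Grundy value = 0 ⊕ 1 = 1.
A winning move leaves total XOR = 0, i.e. changes one component's Grundy value g to g ⊕ X where X is the current total.
Heap A: need g' = 0⊕1 = 1. Options: 12−2→G=5, 12−4→G=4, 12−6→G=3, 12−7→G=2, 12−9→G=1. Hits: 1.
Heap B: need g' = 1⊕1 = 0. Options: 7−1→G=0, 7−3→G=0, 7−5→G=0. Hits: 3.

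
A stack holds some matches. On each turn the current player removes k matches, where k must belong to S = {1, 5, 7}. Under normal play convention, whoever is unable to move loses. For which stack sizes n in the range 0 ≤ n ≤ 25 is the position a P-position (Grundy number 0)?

0, 2, 4, 6, 8, 10, 12, 14, 16, 18, 20, 22, 24

G(0) = 0
G(1) = mex{0} = 1
G(2) = mex{1} = 0
G(3) = mex{0} = 1
G(4) = mex{1} = 0
G(5) = mex{0,0} = 1
G(6) = mex{1,1} = 0
G(7) = mex{0,0,0} = 1
G(8) = mex{1,1,1} = 0
G(9) = mex{0,0,0} = 1
G(10) = mex{1,1,1} = 0
G(11) = mex{0,0,0} = 1
G(12) = mex{1,1,1} = 0
G(13) = mex{0,0,0} = 1
G(14) = mex{1,1,1} = 0
G(15) = mex{0,0,0} = 1
G(16) = mex{1,1,1} = 0
G(17) = mex{0,0,0} = 1
G(18) = mex{1,1,1} = 0
G(19) = mex{0,0,0} = 1
G(20) = mex{1,1,1} = 0
G(21) = mex{0,0,0} = 1
G(22) = mex{1,1,1} = 0
G(23) = mex{0,0,0} = 1
G(24) = mex{1,1,1} = 0
G(25) = mex{0,0,0} = 1
P-positions are exactly the n with G(n) = 0.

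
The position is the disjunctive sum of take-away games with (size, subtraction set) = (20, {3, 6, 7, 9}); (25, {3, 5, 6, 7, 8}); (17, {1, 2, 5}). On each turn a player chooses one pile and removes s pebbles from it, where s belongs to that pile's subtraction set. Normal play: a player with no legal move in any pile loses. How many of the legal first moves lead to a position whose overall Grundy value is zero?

2

Pile A, S = {3, 6, 7, 9}:
n :  0  1  2  3  4  5  6  7  8  9 10 11 12 13 14 15 16 17 18 19 20
G :  0  0  0  1  1  1  2  2  2  3  3  3  0  0  0  1  1  1  2  2  2
G_A(20) = 2.
Pile B, S = {3, 5, 6, 7, 8}:
G(0) = 0
G(1) = mex{} = 0
G(2) = mex{} = 0
G(3) = mex{0} = 1
G(4) = mex{0} = 1
G(5) = mex{0,0} = 1
G(6) = mex{1,0,0} = 2
G(7) = mex{1,0,0,0} = 2
G(8) = mex{1,1,0,0,0} = 2
G(9) = mex{2,1,1,0,0} = 3
G(10) = mex{2,1,1,1,0} = 3
G(11) = mex{2,2,1,1,1} = 0
G(12) = mex{3,2,2,1,1} = 0
G(13) = mex{3,2,2,2,1} = 0
G(14) = mex{0,3,2,2,2} = 1
G(15) = mex{0,3,3,2,2} = 1
G(16) = mex{0,0,3,3,2} = 1
G(17) = mex{1,0,0,3,3} = 2
G(18) = mex{1,0,0,0,3} = 2
G(19) = mex{1,1,0,0,0} = 2
G(20) = mex{2,1,1,0,0} = 3
G(21) = mex{2,1,1,1,0} = 3
G(22) = mex{2,2,1,1,1} = 0
G(23) = mex{3,2,2,1,1} = 0
G(24) = mex{3,2,2,2,1} = 0
G(25) = mex{0,3,2,2,2} = 1
G_B(25) = 1.
Pile C, S = {1, 2, 5}:
n :  0  1  2  3  4  5  6  7  8  9 10 11 12 13 14 15 16 17
G :  0  1  2  0  1  2  0  1  2  0  1  2  0  1  2  0  1  2
G_C(17) = 2.
Combined Grundy value = 2 ⊕ 1 ⊕ 2 = 1.
A winning move leaves total XOR = 0, i.e. changes one component's Grundy value g to g ⊕ X where X is the current total.
Pile A: need g' = 2⊕1 = 3. Options: 20−3→G=1, 20−6→G=0, 20−7→G=0, 20−9→G=3. Hits: 1.
Pile B: need g' = 1⊕1 = 0. Options: 25−3→G=0, 25−5→G=3, 25−6→G=2, 25−7→G=2, 25−8→G=2. Hits: 1.
Pile C: need g' = 2⊕1 = 3. Options: 17−1→G=1, 17−2→G=0, 17−5→G=0. Hits: 0.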